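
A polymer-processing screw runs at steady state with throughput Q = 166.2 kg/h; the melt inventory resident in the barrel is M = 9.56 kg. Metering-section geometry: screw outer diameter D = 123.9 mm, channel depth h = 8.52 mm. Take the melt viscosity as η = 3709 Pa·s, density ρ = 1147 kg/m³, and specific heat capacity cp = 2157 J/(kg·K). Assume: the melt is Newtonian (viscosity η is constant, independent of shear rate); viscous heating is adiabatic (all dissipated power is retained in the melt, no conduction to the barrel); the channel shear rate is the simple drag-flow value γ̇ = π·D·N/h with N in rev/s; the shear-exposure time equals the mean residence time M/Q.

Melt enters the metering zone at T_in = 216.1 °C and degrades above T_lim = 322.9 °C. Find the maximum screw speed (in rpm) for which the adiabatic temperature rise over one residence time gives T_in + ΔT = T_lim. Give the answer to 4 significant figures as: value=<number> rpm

Q_s = Q / 3600 = 166.2 / 3600 = 0.0461667 kg/s
t_res = M / Q_s = 9.56 / 0.0461667 = 207.076 s
Geometry in SI: D = 123.9 mm → 0.1239 m, h = 8.52 mm → 0.00852 m
ΔT_a = T_lim − T_in = 322.9 °C − 216.1 °C = 106.8 K
γ̇_max² = ΔT_a·ρ·cp / (η·t_res) = [106.8 × 1147 × 2157] / [3709 × 207.076] = 344.032 s⁻²
Take the square root: γ̇_max = √(344.032) = 18.5481 s⁻¹
Solve γ̇ = πDN/h for N: N_max = γ̇_max·h/(π·D) = 18.5481 × 0.00852 / (π × 0.1239) = 0.405992 rev/s = 24.3595 rpm

value=24.36 rpm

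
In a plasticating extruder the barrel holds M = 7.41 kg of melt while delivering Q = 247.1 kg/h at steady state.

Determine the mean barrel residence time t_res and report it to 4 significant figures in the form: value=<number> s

value=108.0 s

Q_s = Q / 3600 = 247.1 / 3600 = 0.0686389 kg/s
t_res = M / Q_s = 7.41 ÷ 0.0686389 = 107.956 s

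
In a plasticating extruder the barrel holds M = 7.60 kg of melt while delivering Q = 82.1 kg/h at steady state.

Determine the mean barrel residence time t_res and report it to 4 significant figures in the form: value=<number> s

Q_s = Q / 3600 = 82.1 / 3600 = 0.0228056 kg/s
Mean residence time: t_res = M/Q_s = 7.60 kg / 0.0228056 kg/s = 333.252 s

value=333.3 s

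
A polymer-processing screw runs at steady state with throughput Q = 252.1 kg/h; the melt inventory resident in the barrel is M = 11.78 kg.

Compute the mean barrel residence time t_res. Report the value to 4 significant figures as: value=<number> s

value=168.2 s

Convert throughput: Q = 252.1 kg/h = 252.1/3600 = 0.0700278 kg/s
Mean residence time: t_res = M/Q_s = 11.78 kg / 0.0700278 kg/s = 168.219 s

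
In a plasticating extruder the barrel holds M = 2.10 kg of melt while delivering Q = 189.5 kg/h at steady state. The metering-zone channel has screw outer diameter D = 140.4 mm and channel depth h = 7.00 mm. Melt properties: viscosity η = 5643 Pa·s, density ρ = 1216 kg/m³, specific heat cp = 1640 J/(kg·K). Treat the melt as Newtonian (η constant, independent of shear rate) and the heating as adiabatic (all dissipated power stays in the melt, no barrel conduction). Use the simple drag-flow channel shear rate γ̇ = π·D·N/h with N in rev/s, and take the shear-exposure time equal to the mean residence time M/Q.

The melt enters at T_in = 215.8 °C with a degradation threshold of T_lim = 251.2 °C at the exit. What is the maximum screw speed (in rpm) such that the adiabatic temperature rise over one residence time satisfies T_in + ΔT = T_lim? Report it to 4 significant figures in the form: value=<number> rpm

value=16.86 rpm

Convert throughput: Q = 189.5 kg/h = 189.5/3600 = 0.0526389 kg/s
t_res = M / Q_s = 2.10 ÷ 0.0526389 = 39.8945 s
Geometry in SI: D = 140.4 mm → 0.1404 m, h = 7.00 mm → 0.007 m
Allowable rise: ΔT_a = T_lim − T_in = 251.2 − 215.8 = 35.4 K
γ̇_max² = ΔT_a·ρ·cp/(η·t_res) = 35.4·1216·1640/(5643·39.8945) = 313.587 s⁻²
γ̇_max = √313.587 = 17.7084 s⁻¹
N_max = γ̇_max h / (πD) = 17.7084·0.007/(π·0.1404) = 0.281035 rev/s → ×60 = 16.8621 rpm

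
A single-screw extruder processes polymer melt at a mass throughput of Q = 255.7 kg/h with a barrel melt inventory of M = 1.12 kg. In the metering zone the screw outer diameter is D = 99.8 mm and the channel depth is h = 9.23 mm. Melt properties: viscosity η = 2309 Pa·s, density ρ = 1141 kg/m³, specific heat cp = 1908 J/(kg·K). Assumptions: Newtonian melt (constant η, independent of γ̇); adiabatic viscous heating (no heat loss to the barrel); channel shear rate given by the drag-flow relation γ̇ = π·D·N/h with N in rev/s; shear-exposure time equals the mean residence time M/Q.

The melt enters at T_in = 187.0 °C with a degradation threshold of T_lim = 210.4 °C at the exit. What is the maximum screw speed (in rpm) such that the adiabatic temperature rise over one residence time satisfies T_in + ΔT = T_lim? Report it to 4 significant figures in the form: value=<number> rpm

value=66.07 rpm

Throughput in SI: Q_s = 255.7 kg/h ÷ 3600 s/h = 0.0710278 kg/s
t_res = M / Q_s = 1.12 ÷ 0.0710278 = 15.7685 s
D = 99.8 mm = 0.0998 m;  h = 9.23 mm = 0.00923 m
ΔT_a = T_lim − T_in = 210.4 − 187.0 = 23.4 K
Invert ΔT = ηγ̇²t_res/(ρcp) for γ̇: γ̇_max² = ΔT_a ρ cp / (η t_res) = 23.4·1141·1908 / (2309·15.7685) = 1399.16 s⁻²
γ̇_max = sqrt(1399.16) = 37.4053 s⁻¹
N_max = γ̇_max·h / (π·D) = 37.4053 · 0.00923 / (π · 0.0998) = 1.10117 rev/s = 66.0702 rpm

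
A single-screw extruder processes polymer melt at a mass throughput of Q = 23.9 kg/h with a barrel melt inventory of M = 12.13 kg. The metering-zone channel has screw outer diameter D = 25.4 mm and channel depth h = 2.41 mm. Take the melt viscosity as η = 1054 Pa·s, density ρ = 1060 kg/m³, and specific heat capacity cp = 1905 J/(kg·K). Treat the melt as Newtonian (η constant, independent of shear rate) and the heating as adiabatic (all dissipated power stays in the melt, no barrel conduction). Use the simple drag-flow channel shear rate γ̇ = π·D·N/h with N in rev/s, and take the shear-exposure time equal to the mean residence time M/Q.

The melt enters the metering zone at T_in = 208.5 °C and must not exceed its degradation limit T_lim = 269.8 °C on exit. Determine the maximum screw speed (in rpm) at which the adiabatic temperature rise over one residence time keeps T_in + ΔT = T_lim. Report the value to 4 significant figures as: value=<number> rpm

Convert throughput: Q = 23.9 kg/h = 23.9/3600 = 0.00663889 kg/s
t_res = M / Q_s = 12.13 ÷ 0.00663889 = 1827.11 s
Convert to metres: D = 0.0254 m, h = 0.00241 m
ΔT_a = T_lim − T_in = 269.8 − 208.5 = 61.3 K
γ̇_max² = ΔT_a·ρ·cp / (η·t_res) = [61.3 × 1060 × 1905] / [1054 × 1827.11] = 64.277 s⁻²
γ̇_max = √64.277 = 8.01729 s⁻¹
N_max = γ̇_max h / (πD) = 8.01729·0.00241/(π·0.0254) = 0.242137 rev/s → ×60 = 14.5282 rpm

value=14.53 rpm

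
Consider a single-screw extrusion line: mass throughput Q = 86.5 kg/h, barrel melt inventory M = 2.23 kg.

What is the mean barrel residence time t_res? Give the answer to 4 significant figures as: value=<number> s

value=92.81 s

Q_s = Q / 3600 = 86.5 / 3600 = 0.0240278 kg/s
t_res = M / Q_s = 2.23 ÷ 0.0240278 = 92.8092 s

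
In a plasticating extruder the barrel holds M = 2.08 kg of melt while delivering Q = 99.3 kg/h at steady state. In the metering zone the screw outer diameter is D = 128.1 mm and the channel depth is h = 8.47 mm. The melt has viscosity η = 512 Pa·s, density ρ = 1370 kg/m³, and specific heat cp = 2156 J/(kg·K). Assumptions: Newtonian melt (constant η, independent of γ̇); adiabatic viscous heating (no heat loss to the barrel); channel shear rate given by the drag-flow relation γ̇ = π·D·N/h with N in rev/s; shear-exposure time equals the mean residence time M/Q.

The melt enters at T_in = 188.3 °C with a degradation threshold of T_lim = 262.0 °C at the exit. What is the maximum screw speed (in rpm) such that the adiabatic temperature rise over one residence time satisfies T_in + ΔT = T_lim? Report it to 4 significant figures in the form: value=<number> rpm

value=94.82 rpm

Convert throughput: Q = 99.3 kg/h = 99.3/3600 = 0.0275833 kg/s
t_res = M / Q_s = 2.08 / 0.0275833 = 75.4079 s
Geometry in SI: D = 128.1 mm → 0.1281 m, h = 8.47 mm → 0.00847 m
ΔT_a = T_lim − T_in = 262.0 °C − 188.3 °C = 73.7 K
Invert ΔT = ηγ̇²t_res/(ρcp) for γ̇: γ̇_max² = ΔT_a ρ cp / (η t_res) = 73.7·1370·2156 / (512·75.4079) = 5638.33 s⁻²
Take the square root: γ̇_max = √(5638.33) = 75.0888 s⁻¹
N_max = γ̇_max h / (πD) = 75.0888·0.00847/(π·0.1281) = 1.58037 rev/s → ×60 = 94.8224 rpm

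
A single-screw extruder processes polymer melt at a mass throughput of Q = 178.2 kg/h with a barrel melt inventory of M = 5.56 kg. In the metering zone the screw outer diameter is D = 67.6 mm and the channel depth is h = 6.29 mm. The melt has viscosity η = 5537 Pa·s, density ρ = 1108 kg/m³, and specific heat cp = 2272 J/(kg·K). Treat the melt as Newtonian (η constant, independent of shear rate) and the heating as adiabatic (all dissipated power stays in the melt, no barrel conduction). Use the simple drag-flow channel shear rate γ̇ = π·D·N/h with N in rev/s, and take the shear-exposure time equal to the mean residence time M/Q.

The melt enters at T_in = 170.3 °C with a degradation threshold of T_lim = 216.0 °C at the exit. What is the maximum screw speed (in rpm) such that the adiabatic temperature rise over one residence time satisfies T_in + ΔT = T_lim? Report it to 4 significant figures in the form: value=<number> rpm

value=24.17 rpm

Convert throughput: Q = 178.2 kg/h = 178.2/3600 = 0.0495 kg/s
Mean residence time: t_res = M/Q_s = 5.56 kg / 0.0495 kg/s = 112.323 s
Geometry in SI: D = 67.6 mm → 0.0676 m, h = 6.29 mm → 0.00629 m
ΔT_a = T_lim − T_in = 216.0 °C − 170.3 °C = 45.7 K
γ̇_max² = ΔT_a·ρ·cp/(η·t_res) = 45.7·1108·2272/(5537·112.323) = 184.978 s⁻²
γ̇_max = √184.978 = 13.6007 s⁻¹
N_max = γ̇_max·h / (π·D) = 13.6007 · 0.00629 / (π · 0.0676) = 0.402823 rev/s = 24.1694 rpm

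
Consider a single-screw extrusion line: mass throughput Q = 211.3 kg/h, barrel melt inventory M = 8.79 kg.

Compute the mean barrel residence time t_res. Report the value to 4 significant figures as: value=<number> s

value=149.8 s

Convert throughput: Q = 211.3 kg/h = 211.3/3600 = 0.0586944 kg/s
t_res = M / Q_s = 8.79 ÷ 0.0586944 = 149.759 s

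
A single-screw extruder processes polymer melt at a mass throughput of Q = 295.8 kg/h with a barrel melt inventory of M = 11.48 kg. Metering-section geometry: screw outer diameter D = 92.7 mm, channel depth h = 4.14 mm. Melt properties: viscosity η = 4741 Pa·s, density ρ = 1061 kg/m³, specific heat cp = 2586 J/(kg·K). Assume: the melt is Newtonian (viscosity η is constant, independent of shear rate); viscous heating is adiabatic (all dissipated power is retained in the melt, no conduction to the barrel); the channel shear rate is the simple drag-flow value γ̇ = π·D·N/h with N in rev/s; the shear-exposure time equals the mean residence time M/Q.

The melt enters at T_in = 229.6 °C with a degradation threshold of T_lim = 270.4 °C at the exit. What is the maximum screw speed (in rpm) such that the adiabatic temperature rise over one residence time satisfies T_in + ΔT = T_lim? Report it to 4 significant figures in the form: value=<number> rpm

value=11.09 rpm

Throughput in SI: Q_s = 295.8 kg/h ÷ 3600 s/h = 0.0821667 kg/s
Mean residence time: t_res = M/Q_s = 11.48 kg / 0.0821667 kg/s = 139.716 s
Geometry in SI: D = 92.7 mm → 0.0927 m, h = 4.14 mm → 0.00414 m
Allowable rise: ΔT_a = T_lim − T_in = 270.4 − 229.6 = 40.8 K
Invert ΔT = ηγ̇²t_res/(ρcp) for γ̇: γ̇_max² = ΔT_a ρ cp / (η t_res) = 40.8·1061·2586 / (4741·139.716) = 169 s⁻²
Take the square root: γ̇_max = √(169) = 13 s⁻¹
Solve γ̇ = πDN/h for N: N_max = γ̇_max·h/(π·D) = 13 × 0.00414 / (π × 0.0927) = 0.184805 rev/s = 11.0883 rpm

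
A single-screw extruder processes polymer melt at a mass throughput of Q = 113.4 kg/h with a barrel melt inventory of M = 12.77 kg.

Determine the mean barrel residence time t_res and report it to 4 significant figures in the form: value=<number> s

value=405.4 s

Convert throughput: Q = 113.4 kg/h = 113.4/3600 = 0.0315 kg/s
t_res = M / Q_s = 12.77 / 0.0315 = 405.397 s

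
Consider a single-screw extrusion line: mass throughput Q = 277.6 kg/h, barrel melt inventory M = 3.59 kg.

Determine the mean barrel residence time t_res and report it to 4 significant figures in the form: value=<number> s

value=46.56 s

Throughput in SI: Q_s = 277.6 kg/h ÷ 3600 s/h = 0.0771111 kg/s
t_res = M / Q_s = 3.59 / 0.0771111 = 46.5562 s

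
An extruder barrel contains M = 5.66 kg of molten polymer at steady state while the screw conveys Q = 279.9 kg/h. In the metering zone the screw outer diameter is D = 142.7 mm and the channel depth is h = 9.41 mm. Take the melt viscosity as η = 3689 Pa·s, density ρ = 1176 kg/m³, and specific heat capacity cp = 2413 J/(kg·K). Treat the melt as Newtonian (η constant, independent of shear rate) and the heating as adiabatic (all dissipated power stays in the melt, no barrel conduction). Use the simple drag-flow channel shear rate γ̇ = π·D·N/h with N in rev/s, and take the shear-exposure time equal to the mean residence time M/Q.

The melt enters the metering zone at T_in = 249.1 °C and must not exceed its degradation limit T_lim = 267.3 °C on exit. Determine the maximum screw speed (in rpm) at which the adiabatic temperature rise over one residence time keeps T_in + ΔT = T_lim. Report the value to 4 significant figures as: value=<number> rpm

value=17.47 rpm

Throughput in SI: Q_s = 279.9 kg/h ÷ 3600 s/h = 0.07775 kg/s
t_res = M / Q_s = 5.66 ÷ 0.07775 = 72.7974 s
Convert to metres: D = 0.1427 m, h = 0.00941 m
ΔT_a = T_lim − T_in = 267.3 °C − 249.1 °C = 18.2 K
γ̇_max² = ΔT_a·ρ·cp / (η·t_res) = [18.2 × 1176 × 2413] / [3689 × 72.7974] = 192.314 s⁻²
γ̇_max = √192.314 = 13.8677 s⁻¹
N_max = γ̇_max h / (πD) = 13.8677·0.00941/(π·0.1427) = 0.291086 rev/s → ×60 = 17.4652 rpm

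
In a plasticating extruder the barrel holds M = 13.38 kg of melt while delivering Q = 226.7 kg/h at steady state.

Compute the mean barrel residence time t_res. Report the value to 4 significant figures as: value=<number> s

Convert throughput: Q = 226.7 kg/h = 226.7/3600 = 0.0629722 kg/s
t_res = M / Q_s = 13.38 ÷ 0.0629722 = 212.475 s

value=212.5 s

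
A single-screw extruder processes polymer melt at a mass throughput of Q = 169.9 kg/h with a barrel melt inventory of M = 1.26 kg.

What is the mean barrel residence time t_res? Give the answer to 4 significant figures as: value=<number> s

value=26.70 s

Q_s = Q / 3600 = 169.9 / 3600 = 0.0471944 kg/s
t_res = M / Q_s = 1.26 / 0.0471944 = 26.6981 s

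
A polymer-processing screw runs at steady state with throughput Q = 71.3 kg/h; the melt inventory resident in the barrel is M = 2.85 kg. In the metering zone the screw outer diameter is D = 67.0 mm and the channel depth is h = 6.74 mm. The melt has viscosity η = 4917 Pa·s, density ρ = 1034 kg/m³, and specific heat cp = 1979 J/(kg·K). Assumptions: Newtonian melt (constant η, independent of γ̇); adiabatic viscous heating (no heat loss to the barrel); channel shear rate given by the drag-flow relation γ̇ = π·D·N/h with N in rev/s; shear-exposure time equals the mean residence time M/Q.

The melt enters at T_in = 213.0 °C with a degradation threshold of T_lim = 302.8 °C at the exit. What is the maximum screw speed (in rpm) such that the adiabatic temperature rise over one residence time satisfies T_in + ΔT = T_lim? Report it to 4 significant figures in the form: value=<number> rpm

value=30.96 rpm

Throughput in SI: Q_s = 71.3 kg/h ÷ 3600 s/h = 0.0198056 kg/s
Mean residence time: t_res = M/Q_s = 2.85 kg / 0.0198056 kg/s = 143.899 s
Convert to metres: D = 0.067 m, h = 0.00674 m
ΔT_a = T_lim − T_in = 302.8 − 213.0 = 89.8 K
γ̇_max² = ΔT_a·ρ·cp/(η·t_res) = 89.8·1034·1979/(4917·143.899) = 259.708 s⁻²
Take the square root: γ̇_max = √(259.708) = 16.1154 s⁻¹
N_max = γ̇_max·h / (π·D) = 16.1154 · 0.00674 / (π · 0.067) = 0.516033 rev/s = 30.962 rpm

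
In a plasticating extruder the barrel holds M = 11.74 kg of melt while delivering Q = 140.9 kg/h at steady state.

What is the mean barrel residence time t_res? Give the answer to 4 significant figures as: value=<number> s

Q_s = Q / 3600 = 140.9 / 3600 = 0.0391389 kg/s
t_res = M / Q_s = 11.74 / 0.0391389 = 299.957 s

value=300.0 s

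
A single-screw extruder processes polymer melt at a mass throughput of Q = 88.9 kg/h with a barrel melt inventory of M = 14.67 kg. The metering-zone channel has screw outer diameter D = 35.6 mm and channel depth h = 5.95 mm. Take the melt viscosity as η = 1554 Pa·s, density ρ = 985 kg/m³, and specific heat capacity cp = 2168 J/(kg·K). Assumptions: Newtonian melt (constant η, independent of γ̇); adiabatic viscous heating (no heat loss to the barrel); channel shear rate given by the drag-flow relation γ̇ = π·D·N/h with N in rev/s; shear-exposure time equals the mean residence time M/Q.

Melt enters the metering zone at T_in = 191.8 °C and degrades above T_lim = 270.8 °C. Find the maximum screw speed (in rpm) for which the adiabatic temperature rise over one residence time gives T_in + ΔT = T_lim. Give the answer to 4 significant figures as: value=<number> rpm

value=43.15 rpm

Q_s = Q / 3600 = 88.9 / 3600 = 0.0246944 kg/s
t_res = M / Q_s = 14.67 ÷ 0.0246944 = 594.061 s
Convert to metres: D = 0.0356 m, h = 0.00595 m
ΔT_a = T_lim − T_in = 270.8 − 191.8 = 79 K
γ̇_max² = ΔT_a·ρ·cp/(η·t_res) = 79·985·2168/(1554·594.061) = 182.743 s⁻²
γ̇_max = √182.743 = 13.5182 s⁻¹
N_max = γ̇_max·h / (π·D) = 13.5182 · 0.00595 / (π · 0.0356) = 0.71918 rev/s = 43.1508 rpm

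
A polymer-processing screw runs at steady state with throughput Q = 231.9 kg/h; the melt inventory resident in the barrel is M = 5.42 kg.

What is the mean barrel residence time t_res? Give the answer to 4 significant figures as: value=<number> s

Throughput in SI: Q_s = 231.9 kg/h ÷ 3600 s/h = 0.0644167 kg/s
t_res = M / Q_s = 5.42 ÷ 0.0644167 = 84.1397 s

value=84.14 s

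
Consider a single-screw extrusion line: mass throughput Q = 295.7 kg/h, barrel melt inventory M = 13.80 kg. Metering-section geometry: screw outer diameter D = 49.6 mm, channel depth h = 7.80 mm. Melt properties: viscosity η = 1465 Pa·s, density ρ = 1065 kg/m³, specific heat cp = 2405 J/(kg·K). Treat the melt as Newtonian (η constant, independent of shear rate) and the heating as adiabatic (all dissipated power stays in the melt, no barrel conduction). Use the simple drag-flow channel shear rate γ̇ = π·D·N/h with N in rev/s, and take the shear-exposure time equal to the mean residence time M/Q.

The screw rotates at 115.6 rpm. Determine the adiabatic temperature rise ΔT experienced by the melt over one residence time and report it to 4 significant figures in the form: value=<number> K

Q_s = Q / 3600 = 295.7 / 3600 = 0.0821389 kg/s
t_res = M / Q_s = 13.80 / 0.0821389 = 168.008 s
Geometry in metres: D = 49.6 mm → 0.0496 m, h = 7.80 mm → 0.0078 m; screw speed N = 115.6 rpm = 1.92667 rev/s
γ̇ = π·D·N / h = π · 0.0496 · 1.92667 / 0.0078 = 38.4896 s⁻¹
ΔT = η·γ̇²·t_res/(ρ·cp) = [1465 × 38.4896² × 168.008] / [1065 × 2405] = 142.361 K

value=142.4 K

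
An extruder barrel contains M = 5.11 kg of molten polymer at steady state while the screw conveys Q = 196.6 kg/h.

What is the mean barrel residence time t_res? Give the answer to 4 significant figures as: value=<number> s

value=93.57 s

Convert throughput: Q = 196.6 kg/h = 196.6/3600 = 0.0546111 kg/s
Mean residence time: t_res = M/Q_s = 5.11 kg / 0.0546111 kg/s = 93.5707 s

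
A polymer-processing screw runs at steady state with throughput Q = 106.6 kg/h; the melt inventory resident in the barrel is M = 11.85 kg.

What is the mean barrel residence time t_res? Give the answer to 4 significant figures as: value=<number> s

value=400.2 s

Convert throughput: Q = 106.6 kg/h = 106.6/3600 = 0.0296111 kg/s
Mean residence time: t_res = M/Q_s = 11.85 kg / 0.0296111 kg/s = 400.188 s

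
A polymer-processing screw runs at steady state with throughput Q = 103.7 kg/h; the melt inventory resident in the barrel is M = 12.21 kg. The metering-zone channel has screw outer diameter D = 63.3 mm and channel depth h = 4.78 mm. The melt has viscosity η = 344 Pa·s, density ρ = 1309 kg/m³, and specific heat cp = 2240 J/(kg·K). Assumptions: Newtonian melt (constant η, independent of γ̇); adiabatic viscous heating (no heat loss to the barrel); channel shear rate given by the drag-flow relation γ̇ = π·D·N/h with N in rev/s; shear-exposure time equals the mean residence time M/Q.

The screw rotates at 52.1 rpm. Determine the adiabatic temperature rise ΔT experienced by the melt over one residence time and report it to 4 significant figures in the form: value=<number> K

Throughput in SI: Q_s = 103.7 kg/h ÷ 3600 s/h = 0.0288056 kg/s
t_res = M / Q_s = 12.21 ÷ 0.0288056 = 423.877 s
D = 63.3 mm = 0.0633 m;  h = 4.78 mm = 0.00478 m;  N = 52.1 rpm / 60 = 0.868333 rev/s
γ̇ = π D N / h = (π)(0.0633)(0.868333) / 0.00478 = 36.1254 s⁻¹
Adiabatic rise: ΔT = η γ̇² t_res / (ρ cp) = 344·(36.1254)²·423.877 / (1309·2240) = 64.8985 K

value=64.90 K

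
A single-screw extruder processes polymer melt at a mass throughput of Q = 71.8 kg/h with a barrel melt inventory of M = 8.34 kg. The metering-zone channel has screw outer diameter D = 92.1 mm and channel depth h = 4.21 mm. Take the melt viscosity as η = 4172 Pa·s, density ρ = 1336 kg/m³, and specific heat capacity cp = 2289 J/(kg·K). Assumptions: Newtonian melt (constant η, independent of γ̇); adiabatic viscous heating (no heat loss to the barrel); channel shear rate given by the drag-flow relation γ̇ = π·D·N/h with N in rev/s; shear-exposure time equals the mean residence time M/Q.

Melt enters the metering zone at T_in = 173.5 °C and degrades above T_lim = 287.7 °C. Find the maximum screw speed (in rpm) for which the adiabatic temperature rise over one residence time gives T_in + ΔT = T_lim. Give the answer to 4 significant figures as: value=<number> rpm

Throughput in SI: Q_s = 71.8 kg/h ÷ 3600 s/h = 0.0199444 kg/s
t_res = M / Q_s = 8.34 / 0.0199444 = 418.162 s
D = 92.1 mm = 0.0921 m;  h = 4.21 mm = 0.00421 m
ΔT_a = T_lim − T_in = 287.7 °C − 173.5 °C = 114.2 K
γ̇_max² = ΔT_a·ρ·cp/(η·t_res) = 114.2·1336·2289/(4172·418.162) = 200.184 s⁻²
γ̇_max = √200.184 = 14.1486 s⁻¹
N_max = γ̇_max h / (πD) = 14.1486·0.00421/(π·0.0921) = 0.205867 rev/s → ×60 = 12.352 rpm

value=12.35 rpm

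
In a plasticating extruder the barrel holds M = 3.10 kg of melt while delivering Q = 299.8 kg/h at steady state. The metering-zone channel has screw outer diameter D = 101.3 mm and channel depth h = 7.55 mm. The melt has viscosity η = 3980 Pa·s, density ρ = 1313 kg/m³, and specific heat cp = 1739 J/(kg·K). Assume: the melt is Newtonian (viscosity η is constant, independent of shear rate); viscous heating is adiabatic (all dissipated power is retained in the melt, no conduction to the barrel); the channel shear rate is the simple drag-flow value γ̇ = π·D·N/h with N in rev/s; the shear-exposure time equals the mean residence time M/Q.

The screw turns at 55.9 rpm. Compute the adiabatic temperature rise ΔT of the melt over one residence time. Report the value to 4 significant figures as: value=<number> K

Q_s = Q / 3600 = 299.8 / 3600 = 0.0832778 kg/s
t_res = M / Q_s = 3.10 ÷ 0.0832778 = 37.2248 s
Geometry in metres: D = 101.3 mm → 0.1013 m, h = 7.55 mm → 0.00755 m; screw speed N = 55.9 rpm = 0.931667 rev/s
Shear rate: γ̇ = πDN/h = π·0.1013·0.931667/0.00755 = 39.2711 s⁻¹
ΔT = η·γ̇²·t_res / (ρ·cp) = 3980 · (39.2711)² · 37.2248 / (1313 · 1739) = 100.068 K

value=100.1 K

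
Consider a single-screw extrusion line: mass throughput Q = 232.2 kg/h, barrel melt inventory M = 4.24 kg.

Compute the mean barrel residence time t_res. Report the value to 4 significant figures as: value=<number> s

Q_s = Q / 3600 = 232.2 / 3600 = 0.0645 kg/s
t_res = M / Q_s = 4.24 / 0.0645 = 65.7364 s

value=65.74 s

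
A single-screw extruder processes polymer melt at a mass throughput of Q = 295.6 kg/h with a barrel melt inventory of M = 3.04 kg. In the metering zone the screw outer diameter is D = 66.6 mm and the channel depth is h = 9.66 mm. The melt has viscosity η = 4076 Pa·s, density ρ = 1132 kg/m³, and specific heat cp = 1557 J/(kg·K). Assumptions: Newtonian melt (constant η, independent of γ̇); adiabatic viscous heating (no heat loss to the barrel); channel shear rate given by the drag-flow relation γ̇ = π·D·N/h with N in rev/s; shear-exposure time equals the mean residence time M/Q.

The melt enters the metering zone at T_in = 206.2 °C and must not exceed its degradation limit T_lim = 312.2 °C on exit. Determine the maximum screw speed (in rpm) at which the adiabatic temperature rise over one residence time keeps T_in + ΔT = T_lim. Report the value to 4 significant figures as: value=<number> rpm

Convert throughput: Q = 295.6 kg/h = 295.6/3600 = 0.0821111 kg/s
t_res = M / Q_s = 3.04 ÷ 0.0821111 = 37.023 s
D = 66.6 mm = 0.0666 m;  h = 9.66 mm = 0.00966 m
Allowable rise: ΔT_a = T_lim − T_in = 312.2 − 206.2 = 106 K
γ̇_max² = ΔT_a·ρ·cp / (η·t_res) = [106 × 1132 × 1557] / [4076 × 37.023] = 1238.04 s⁻²
γ̇_max = √1238.04 = 35.1858 s⁻¹
N_max = γ̇_max h / (πD) = 35.1858·0.00966/(π·0.0666) = 1.6245 rev/s → ×60 = 97.4702 rpm

value=97.47 rpm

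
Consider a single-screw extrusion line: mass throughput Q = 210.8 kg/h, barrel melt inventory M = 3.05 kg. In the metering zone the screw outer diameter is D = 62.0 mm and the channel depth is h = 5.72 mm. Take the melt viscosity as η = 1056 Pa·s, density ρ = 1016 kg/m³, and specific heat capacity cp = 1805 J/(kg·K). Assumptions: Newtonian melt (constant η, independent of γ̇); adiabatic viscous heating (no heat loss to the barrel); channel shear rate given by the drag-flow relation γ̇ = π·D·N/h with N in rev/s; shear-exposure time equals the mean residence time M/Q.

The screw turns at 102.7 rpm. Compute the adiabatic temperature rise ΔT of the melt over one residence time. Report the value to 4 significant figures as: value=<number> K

Throughput in SI: Q_s = 210.8 kg/h ÷ 3600 s/h = 0.0585556 kg/s
Mean residence time: t_res = M/Q_s = 3.05 kg / 0.0585556 kg/s = 52.0873 s
D = 62.0 mm = 0.062 m;  h = 5.72 mm = 0.00572 m;  N = 102.7 rpm / 60 = 1.71167 rev/s
γ̇ = π·D·N / h = π · 0.062 · 1.71167 / 0.00572 = 58.2861 s⁻¹
ΔT = η·γ̇²·t_res/(ρ·cp) = [1056 × 58.2861² × 52.0873] / [1016 × 1805] = 101.895 K

value=101.9 K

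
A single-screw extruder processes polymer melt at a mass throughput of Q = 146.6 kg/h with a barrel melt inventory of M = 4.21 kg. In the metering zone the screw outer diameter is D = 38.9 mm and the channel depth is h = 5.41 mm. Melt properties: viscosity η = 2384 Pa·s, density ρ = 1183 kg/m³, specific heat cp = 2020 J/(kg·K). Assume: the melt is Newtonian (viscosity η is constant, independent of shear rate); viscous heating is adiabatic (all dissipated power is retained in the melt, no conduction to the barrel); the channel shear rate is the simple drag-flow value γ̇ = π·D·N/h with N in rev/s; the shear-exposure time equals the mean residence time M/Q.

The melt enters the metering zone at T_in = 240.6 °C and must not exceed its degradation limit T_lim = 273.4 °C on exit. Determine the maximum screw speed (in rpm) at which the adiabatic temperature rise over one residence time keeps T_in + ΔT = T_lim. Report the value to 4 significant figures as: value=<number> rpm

value=47.37 rpm

Throughput in SI: Q_s = 146.6 kg/h ÷ 3600 s/h = 0.0407222 kg/s
Mean residence time: t_res = M/Q_s = 4.21 kg / 0.0407222 kg/s = 103.383 s
Convert to metres: D = 0.0389 m, h = 0.00541 m
Allowable rise: ΔT_a = T_lim − T_in = 273.4 − 240.6 = 32.8 K
Invert ΔT = ηγ̇²t_res/(ρcp) for γ̇: γ̇_max² = ΔT_a ρ cp / (η t_res) = 32.8·1183·2020 / (2384·103.383) = 318.019 s⁻²
Take the square root: γ̇_max = √(318.019) = 17.8331 s⁻¹
Solve γ̇ = πDN/h for N: N_max = γ̇_max·h/(π·D) = 17.8331 × 0.00541 / (π × 0.0389) = 0.789449 rev/s = 47.367 rpm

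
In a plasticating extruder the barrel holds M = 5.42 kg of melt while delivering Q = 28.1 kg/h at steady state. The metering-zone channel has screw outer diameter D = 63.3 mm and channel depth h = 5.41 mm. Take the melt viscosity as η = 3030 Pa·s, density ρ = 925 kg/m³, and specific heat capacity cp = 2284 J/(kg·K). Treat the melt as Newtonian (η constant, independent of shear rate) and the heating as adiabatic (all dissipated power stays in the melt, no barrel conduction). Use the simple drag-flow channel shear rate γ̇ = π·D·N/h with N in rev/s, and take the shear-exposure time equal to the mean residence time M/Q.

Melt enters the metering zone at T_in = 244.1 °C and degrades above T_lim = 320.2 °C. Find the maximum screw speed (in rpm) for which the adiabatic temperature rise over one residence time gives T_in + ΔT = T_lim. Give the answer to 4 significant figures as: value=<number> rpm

Throughput in SI: Q_s = 28.1 kg/h ÷ 3600 s/h = 0.00780556 kg/s
t_res = M / Q_s = 5.42 / 0.00780556 = 694.377 s
Geometry in SI: D = 63.3 mm → 0.0633 m, h = 5.41 mm → 0.00541 m
Allowable rise: ΔT_a = T_lim − T_in = 320.2 − 244.1 = 76.1 K
Invert ΔT = ηγ̇²t_res/(ρcp) for γ̇: γ̇_max² = ΔT_a ρ cp / (η t_res) = 76.1·925·2284 / (3030·694.377) = 76.416 s⁻²
γ̇_max = sqrt(76.416) = 8.74163 s⁻¹
Solve γ̇ = πDN/h for N: N_max = γ̇_max·h/(π·D) = 8.74163 × 0.00541 / (π × 0.0633) = 0.237813 rev/s = 14.2688 rpm

value=14.27 rpm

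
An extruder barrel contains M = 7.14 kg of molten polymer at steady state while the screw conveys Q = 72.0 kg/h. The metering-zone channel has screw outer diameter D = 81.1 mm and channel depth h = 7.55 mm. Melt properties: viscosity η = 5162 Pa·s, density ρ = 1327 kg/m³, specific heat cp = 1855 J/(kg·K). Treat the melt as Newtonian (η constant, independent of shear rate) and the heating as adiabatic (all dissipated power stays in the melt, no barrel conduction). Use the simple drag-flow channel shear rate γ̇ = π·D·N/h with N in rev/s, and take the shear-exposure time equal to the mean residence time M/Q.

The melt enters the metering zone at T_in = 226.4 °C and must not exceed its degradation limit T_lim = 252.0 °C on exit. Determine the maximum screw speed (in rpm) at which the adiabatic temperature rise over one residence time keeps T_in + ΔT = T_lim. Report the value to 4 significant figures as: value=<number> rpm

value=10.40 rpm

Throughput in SI: Q_s = 72.0 kg/h ÷ 3600 s/h = 0.02 kg/s
t_res = M / Q_s = 7.14 / 0.02 = 357 s
D = 81.1 mm = 0.0811 m;  h = 7.55 mm = 0.00755 m
ΔT_a = T_lim − T_in = 252.0 − 226.4 = 25.6 K
γ̇_max² = ΔT_a·ρ·cp/(η·t_res) = 25.6·1327·1855/(5162·357) = 34.1955 s⁻²
γ̇_max = √34.1955 = 5.84769 s⁻¹
N_max = γ̇_max·h / (π·D) = 5.84769 · 0.00755 / (π · 0.0811) = 0.173285 rev/s = 10.3971 rpm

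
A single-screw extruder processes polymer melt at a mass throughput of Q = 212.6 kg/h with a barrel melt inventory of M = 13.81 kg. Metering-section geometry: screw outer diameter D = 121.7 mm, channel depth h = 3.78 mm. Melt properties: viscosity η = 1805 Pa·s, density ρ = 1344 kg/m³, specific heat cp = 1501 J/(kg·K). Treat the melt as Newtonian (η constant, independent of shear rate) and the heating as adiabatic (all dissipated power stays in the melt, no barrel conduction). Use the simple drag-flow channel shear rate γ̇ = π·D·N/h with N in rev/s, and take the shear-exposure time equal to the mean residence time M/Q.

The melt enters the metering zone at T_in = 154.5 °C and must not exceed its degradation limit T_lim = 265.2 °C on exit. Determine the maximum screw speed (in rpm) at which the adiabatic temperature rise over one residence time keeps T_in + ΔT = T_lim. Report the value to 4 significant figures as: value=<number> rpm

value=13.64 rpm

Q_s = Q / 3600 = 212.6 / 3600 = 0.0590556 kg/s
t_res = M / Q_s = 13.81 ÷ 0.0590556 = 233.848 s
D = 121.7 mm = 0.1217 m;  h = 3.78 mm = 0.00378 m
Allowable rise: ΔT_a = T_lim − T_in = 265.2 − 154.5 = 110.7 K
Invert ΔT = ηγ̇²t_res/(ρcp) for γ̇: γ̇_max² = ΔT_a ρ cp / (η t_res) = 110.7·1344·1501 / (1805·233.848) = 529.075 s⁻²
Take the square root: γ̇_max = √(529.075) = 23.0016 s⁻¹
N_max = γ̇_max·h / (π·D) = 23.0016 · 0.00378 / (π · 0.1217) = 0.22741 rev/s = 13.6446 rpm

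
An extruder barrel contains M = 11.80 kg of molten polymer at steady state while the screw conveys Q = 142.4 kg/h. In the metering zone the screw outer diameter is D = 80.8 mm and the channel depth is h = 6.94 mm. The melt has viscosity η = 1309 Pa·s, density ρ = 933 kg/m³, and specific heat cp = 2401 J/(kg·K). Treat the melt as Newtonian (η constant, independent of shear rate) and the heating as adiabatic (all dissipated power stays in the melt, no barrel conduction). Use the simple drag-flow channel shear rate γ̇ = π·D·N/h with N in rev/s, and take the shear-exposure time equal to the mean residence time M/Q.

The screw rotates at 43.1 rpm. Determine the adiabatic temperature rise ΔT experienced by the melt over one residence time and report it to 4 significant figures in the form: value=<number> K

value=120.3 K

Convert throughput: Q = 142.4 kg/h = 142.4/3600 = 0.0395556 kg/s
Mean residence time: t_res = M/Q_s = 11.80 kg / 0.0395556 kg/s = 298.315 s
D = 80.8 mm = 0.0808 m;  h = 6.94 mm = 0.00694 m;  N = 43.1 rpm / 60 = 0.718333 rev/s
Shear rate: γ̇ = πDN/h = π·0.0808·0.718333/0.00694 = 26.2741 s⁻¹
ΔT = η·γ̇²·t_res/(ρ·cp) = [1309 × 26.2741² × 298.315] / [933 × 2401] = 120.336 K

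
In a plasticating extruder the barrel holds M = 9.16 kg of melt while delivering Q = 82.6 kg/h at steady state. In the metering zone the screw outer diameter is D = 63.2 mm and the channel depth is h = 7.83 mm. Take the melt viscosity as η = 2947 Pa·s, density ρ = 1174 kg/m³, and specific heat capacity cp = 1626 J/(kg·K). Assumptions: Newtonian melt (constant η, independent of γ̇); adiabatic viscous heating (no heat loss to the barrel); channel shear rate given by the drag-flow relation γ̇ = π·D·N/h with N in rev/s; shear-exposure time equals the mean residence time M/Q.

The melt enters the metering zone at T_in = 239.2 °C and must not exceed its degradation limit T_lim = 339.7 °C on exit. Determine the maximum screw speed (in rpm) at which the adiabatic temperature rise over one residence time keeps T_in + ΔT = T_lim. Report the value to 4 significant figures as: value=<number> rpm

value=30.22 rpm

Convert throughput: Q = 82.6 kg/h = 82.6/3600 = 0.0229444 kg/s
Mean residence time: t_res = M/Q_s = 9.16 kg / 0.0229444 kg/s = 399.225 s
Geometry in SI: D = 63.2 mm → 0.0632 m, h = 7.83 mm → 0.00783 m
ΔT_a = T_lim − T_in = 339.7 − 239.2 = 100.5 K
Invert ΔT = ηγ̇²t_res/(ρcp) for γ̇: γ̇_max² = ΔT_a ρ cp / (η t_res) = 100.5·1174·1626 / (2947·399.225) = 163.063 s⁻²
γ̇_max = √163.063 = 12.7696 s⁻¹
N_max = γ̇_max·h / (π·D) = 12.7696 · 0.00783 / (π · 0.0632) = 0.503585 rev/s = 30.2151 rpm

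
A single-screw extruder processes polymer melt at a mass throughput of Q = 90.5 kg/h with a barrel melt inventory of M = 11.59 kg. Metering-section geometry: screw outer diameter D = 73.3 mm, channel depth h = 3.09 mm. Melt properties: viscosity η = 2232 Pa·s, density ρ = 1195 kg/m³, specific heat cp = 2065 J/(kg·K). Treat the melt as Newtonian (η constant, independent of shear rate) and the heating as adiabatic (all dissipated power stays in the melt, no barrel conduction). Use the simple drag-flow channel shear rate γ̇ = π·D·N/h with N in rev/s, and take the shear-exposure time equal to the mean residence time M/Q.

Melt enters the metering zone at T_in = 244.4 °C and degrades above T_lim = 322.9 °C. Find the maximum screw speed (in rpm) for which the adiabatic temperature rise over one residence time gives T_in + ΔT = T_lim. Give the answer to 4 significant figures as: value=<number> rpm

Q_s = Q / 3600 = 90.5 / 3600 = 0.0251389 kg/s
t_res = M / Q_s = 11.59 ÷ 0.0251389 = 461.039 s
D = 73.3 mm = 0.0733 m;  h = 3.09 mm = 0.00309 m
ΔT_a = T_lim − T_in = 322.9 °C − 244.4 °C = 78.5 K
γ̇_max² = ΔT_a·ρ·cp/(η·t_res) = 78.5·1195·2065/(2232·461.039) = 188.246 s⁻²
γ̇_max = √188.246 = 13.7203 s⁻¹
N_max = γ̇_max h / (πD) = 13.7203·0.00309/(π·0.0733) = 0.184106 rev/s → ×60 = 11.0464 rpm

value=11.05 rpm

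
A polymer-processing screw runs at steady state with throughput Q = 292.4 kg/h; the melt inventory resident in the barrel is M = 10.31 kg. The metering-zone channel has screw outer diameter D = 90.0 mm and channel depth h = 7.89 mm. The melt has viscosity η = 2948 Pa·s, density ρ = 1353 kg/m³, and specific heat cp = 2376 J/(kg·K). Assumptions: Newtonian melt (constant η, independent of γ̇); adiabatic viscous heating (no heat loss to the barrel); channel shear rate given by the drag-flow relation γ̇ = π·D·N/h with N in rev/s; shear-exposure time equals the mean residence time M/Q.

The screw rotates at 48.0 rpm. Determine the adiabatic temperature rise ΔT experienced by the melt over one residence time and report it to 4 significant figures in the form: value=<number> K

value=95.67 K

Q_s = Q / 3600 = 292.4 / 3600 = 0.0812222 kg/s
t_res = M / Q_s = 10.31 / 0.0812222 = 126.936 s
D = 90.0 mm = 0.09 m;  h = 7.89 mm = 0.00789 m;  N = 48.0 rpm / 60 = 0.8 rev/s
Shear rate: γ̇ = πDN/h = π·0.09·0.8/0.00789 = 28.6685 s⁻¹
Adiabatic rise: ΔT = η γ̇² t_res / (ρ cp) = 2948·(28.6685)²·126.936 / (1353·2376) = 95.6704 K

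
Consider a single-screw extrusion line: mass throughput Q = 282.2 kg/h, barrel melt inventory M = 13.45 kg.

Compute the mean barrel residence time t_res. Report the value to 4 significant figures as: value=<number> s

value=171.6 s

Q_s = Q / 3600 = 282.2 / 3600 = 0.0783889 kg/s
Mean residence time: t_res = M/Q_s = 13.45 kg / 0.0783889 kg/s = 171.58 s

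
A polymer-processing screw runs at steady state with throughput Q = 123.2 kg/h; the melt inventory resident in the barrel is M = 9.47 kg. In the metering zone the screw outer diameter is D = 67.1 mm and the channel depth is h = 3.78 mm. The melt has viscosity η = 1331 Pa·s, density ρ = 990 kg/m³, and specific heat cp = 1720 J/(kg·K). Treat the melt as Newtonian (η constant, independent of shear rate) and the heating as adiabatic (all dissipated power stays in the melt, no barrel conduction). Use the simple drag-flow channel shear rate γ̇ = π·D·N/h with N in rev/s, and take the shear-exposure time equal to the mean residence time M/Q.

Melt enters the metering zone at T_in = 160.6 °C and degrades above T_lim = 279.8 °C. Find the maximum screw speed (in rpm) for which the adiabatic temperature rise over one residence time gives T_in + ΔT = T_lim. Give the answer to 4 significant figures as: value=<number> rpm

Throughput in SI: Q_s = 123.2 kg/h ÷ 3600 s/h = 0.0342222 kg/s
t_res = M / Q_s = 9.47 / 0.0342222 = 276.721 s
D = 67.1 mm = 0.0671 m;  h = 3.78 mm = 0.00378 m
ΔT_a = T_lim − T_in = 279.8 °C − 160.6 °C = 119.2 K
γ̇_max² = ΔT_a·ρ·cp/(η·t_res) = 119.2·990·1720/(1331·276.721) = 551.087 s⁻²
γ̇_max = √551.087 = 23.4752 s⁻¹
N_max = γ̇_max h / (πD) = 23.4752·0.00378/(π·0.0671) = 0.420949 rev/s → ×60 = 25.2569 rpm

value=25.26 rpm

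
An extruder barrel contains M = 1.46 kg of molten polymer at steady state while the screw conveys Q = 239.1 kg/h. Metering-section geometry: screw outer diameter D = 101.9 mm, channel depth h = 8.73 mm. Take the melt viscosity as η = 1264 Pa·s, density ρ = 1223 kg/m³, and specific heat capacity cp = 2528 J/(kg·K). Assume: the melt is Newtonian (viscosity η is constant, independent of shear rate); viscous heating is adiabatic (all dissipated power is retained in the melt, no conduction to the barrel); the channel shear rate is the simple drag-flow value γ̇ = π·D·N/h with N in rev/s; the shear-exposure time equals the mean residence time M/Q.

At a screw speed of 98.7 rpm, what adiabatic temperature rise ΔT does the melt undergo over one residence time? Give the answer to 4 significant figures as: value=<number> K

value=32.70 K

Convert throughput: Q = 239.1 kg/h = 239.1/3600 = 0.0664167 kg/s
t_res = M / Q_s = 1.46 ÷ 0.0664167 = 21.9824 s
D = 101.9 mm = 0.1019 m;  h = 8.73 mm = 0.00873 m;  N = 98.7 rpm / 60 = 1.645 rev/s
γ̇ = π D N / h = (π)(0.1019)(1.645) / 0.00873 = 60.322 s⁻¹
Adiabatic rise: ΔT = η γ̇² t_res / (ρ cp) = 1264·(60.322)²·21.9824 / (1223·2528) = 32.7017 K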